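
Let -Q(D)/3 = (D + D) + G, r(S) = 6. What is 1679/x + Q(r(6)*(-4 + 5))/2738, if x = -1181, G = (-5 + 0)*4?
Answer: -2284379/1616789 ≈ -1.4129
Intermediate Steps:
G = -20 (G = -5*4 = -20)
Q(D) = 60 - 6*D (Q(D) = -3*((D + D) - 20) = -3*(2*D - 20) = -3*(-20 + 2*D) = 60 - 6*D)
1679/x + Q(r(6)*(-4 + 5))/2738 = 1679/(-1181) + (60 - 36*(-4 + 5))/2738 = 1679*(-1/1181) + (60 - 36)*(1/2738) = -1679/1181 + (60 - 6*6)*(1/2738) = -1679/1181 + (60 - 36)*(1/2738) = -1679/1181 + 24*(1/2738) = -1679/1181 + 12/1369 = -2284379/1616789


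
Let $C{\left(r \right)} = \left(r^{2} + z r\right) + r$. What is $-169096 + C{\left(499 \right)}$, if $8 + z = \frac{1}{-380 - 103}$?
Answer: $\frac{36906497}{483} \approx 76411.0$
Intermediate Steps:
$z = - \frac{3865}{483}$ ($z = -8 + \frac{1}{-380 - 103} = -8 + \frac{1}{-483} = -8 - \frac{1}{483} = - \frac{3865}{483} \approx -8.0021$)
$C{\left(r \right)} = r^{2} - \frac{3382 r}{483}$ ($C{\left(r \right)} = \left(r^{2} - \frac{3865 r}{483}\right) + r = r^{2} - \frac{3382 r}{483}$)
$-169096 + C{\left(499 \right)} = -169096 + \frac{1}{483} \cdot 499 \left(-3382 + 483 \cdot 499\right) = -169096 + \frac{1}{483} \cdot 499 \left(-3382 + 241017\right) = -169096 + \frac{1}{483} \cdot 499 \cdot 237635 = -169096 + \frac{118579865}{483} = \frac{36906497}{483}$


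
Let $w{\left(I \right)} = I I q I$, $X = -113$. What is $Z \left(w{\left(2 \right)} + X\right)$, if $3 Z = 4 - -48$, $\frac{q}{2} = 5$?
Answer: $-572$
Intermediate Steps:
$q = 10$ ($q = 2 \cdot 5 = 10$)
$w{\left(I \right)} = 10 I^{3}$ ($w{\left(I \right)} = I I 10 I = I^{2} \cdot 10 I = 10 I^{2} I = 10 I^{3}$)
$Z = \frac{52}{3}$ ($Z = \frac{4 - -48}{3} = \frac{4 + 48}{3} = \frac{1}{3} \cdot 52 = \frac{52}{3} \approx 17.333$)
$Z \left(w{\left(2 \right)} + X\right) = \frac{52 \left(10 \cdot 2^{3} - 113\right)}{3} = \frac{52 \left(10 \cdot 8 - 113\right)}{3} = \frac{52 \left(80 - 113\right)}{3} = \frac{52}{3} \left(-33\right) = -572$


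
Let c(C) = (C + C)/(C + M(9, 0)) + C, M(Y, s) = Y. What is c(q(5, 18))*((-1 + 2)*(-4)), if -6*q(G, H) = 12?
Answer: 72/7 ≈ 10.286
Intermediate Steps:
q(G, H) = -2 (q(G, H) = -⅙*12 = -2)
c(C) = C + 2*C/(9 + C) (c(C) = (C + C)/(C + 9) + C = (2*C)/(9 + C) + C = 2*C/(9 + C) + C = C + 2*C/(9 + C))
c(q(5, 18))*((-1 + 2)*(-4)) = (-2*(11 - 2)/(9 - 2))*((-1 + 2)*(-4)) = (-2*9/7)*(1*(-4)) = -2*⅐*9*(-4) = -18/7*(-4) = 72/7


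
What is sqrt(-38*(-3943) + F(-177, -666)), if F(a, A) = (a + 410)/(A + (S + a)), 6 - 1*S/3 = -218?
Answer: sqrt(486806239)/57 ≈ 387.08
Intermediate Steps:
S = 672 (S = 18 - 3*(-218) = 18 + 654 = 672)
F(a, A) = (410 + a)/(672 + A + a) (F(a, A) = (a + 410)/(A + (672 + a)) = (410 + a)/(672 + A + a))
sqrt(-38*(-3943) + F(-177, -666)) = sqrt(-38*(-3943) + (410 - 177)/(672 - 666 - 177)) = sqrt(149834 + 233/(-171)) = sqrt(149834 - 1/171*233) = sqrt(149834 - 233/171) = sqrt(25621381/171) = sqrt(486806239)/57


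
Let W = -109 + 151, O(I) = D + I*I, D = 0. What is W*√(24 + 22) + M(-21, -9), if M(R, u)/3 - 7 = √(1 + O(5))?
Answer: 21 + 3*√26 + 42*√46 ≈ 321.15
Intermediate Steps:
O(I) = I² (O(I) = 0 + I*I = 0 + I² = I²)
M(R, u) = 21 + 3*√26 (M(R, u) = 21 + 3*√(1 + 5²) = 21 + 3*√(1 + 25) = 21 + 3*√26)
W = 42
W*√(24 + 22) + M(-21, -9) = 42*√(24 + 22) + (21 + 3*√26) = 42*√46 + (21 + 3*√26) = 21 + 3*√26 + 42*√46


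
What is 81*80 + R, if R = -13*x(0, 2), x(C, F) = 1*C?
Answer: 6480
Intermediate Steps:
x(C, F) = C
R = 0 (R = -13*0 = 0)
81*80 + R = 81*80 + 0 = 6480 + 0 = 6480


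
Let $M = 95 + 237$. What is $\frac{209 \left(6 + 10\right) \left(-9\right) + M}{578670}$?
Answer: $- \frac{14882}{289335} \approx -0.051435$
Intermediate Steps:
$M = 332$
$\frac{209 \left(6 + 10\right) \left(-9\right) + M}{578670} = \frac{209 \left(6 + 10\right) \left(-9\right) + 332}{578670} = \left(209 \cdot 16 \left(-9\right) + 332\right) \frac{1}{578670} = \left(209 \left(-144\right) + 332\right) \frac{1}{578670} = \left(-30096 + 332\right) \frac{1}{578670} = \left(-29764\right) \frac{1}{578670} = - \frac{14882}{289335}$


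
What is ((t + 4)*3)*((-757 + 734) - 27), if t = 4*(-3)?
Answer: 1200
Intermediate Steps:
t = -12
((t + 4)*3)*((-757 + 734) - 27) = ((-12 + 4)*3)*((-757 + 734) - 27) = (-8*3)*(-23 - 27) = -24*(-50) = 1200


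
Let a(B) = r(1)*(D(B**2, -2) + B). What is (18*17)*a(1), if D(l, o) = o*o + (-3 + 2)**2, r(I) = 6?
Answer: 11016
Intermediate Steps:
D(l, o) = 1 + o**2 (D(l, o) = o**2 + (-1)**2 = o**2 + 1 = 1 + o**2)
a(B) = 30 + 6*B (a(B) = 6*((1 + (-2)**2) + B) = 6*((1 + 4) + B) = 6*(5 + B) = 30 + 6*B)
(18*17)*a(1) = (18*17)*(30 + 6*1) = 306*(30 + 6) = 306*36 = 11016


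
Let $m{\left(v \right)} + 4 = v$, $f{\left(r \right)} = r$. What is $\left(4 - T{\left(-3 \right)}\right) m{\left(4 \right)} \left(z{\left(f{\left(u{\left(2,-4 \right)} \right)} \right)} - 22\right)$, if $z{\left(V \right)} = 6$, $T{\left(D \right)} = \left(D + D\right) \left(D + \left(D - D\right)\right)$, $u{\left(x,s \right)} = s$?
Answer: $0$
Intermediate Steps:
$T{\left(D \right)} = 2 D^{2}$ ($T{\left(D \right)} = 2 D \left(D + 0\right) = 2 D D = 2 D^{2}$)
$m{\left(v \right)} = -4 + v$
$\left(4 - T{\left(-3 \right)}\right) m{\left(4 \right)} \left(z{\left(f{\left(u{\left(2,-4 \right)} \right)} \right)} - 22\right) = \left(4 - 2 \left(-3\right)^{2}\right) \left(-4 + 4\right) \left(6 - 22\right) = \left(4 - 2 \cdot 9\right) 0 \left(-16\right) = \left(4 - 18\right) 0 \left(-16\right) = \left(-14\right) 0 \left(-16\right) = 0 \left(-16\right) = 0$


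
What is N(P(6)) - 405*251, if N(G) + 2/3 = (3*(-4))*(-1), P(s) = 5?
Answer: -304931/3 ≈ -1.0164e+5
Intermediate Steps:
N(G) = 34/3 (N(G) = -⅔ + (3*(-4))*(-1) = -⅔ - 12*(-1) = -⅔ + 12 = 34/3)
N(P(6)) - 405*251 = 34/3 - 405*251 = 34/3 - 101655 = -304931/3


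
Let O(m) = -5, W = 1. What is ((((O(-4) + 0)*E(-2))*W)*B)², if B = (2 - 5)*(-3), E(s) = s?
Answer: 8100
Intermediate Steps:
B = 9 (B = -3*(-3) = 9)
((((O(-4) + 0)*E(-2))*W)*B)² = ((((-5 + 0)*(-2))*1)*9)² = ((-5*(-2)*1)*9)² = ((10*1)*9)² = (10*9)² = 90² = 8100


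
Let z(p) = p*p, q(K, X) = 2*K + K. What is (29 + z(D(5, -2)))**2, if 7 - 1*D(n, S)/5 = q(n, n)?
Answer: 2653641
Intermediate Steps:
q(K, X) = 3*K
D(n, S) = 35 - 15*n
z(p) = p**2
(29 + z(D(5, -2)))**2 = (29 + (35 - 15*5)**2)**2 = (29 + (35 - 75)**2)**2 = (29 + (-40)**2)**2 = (29 + 1600)**2 = 1629**2 = 2653641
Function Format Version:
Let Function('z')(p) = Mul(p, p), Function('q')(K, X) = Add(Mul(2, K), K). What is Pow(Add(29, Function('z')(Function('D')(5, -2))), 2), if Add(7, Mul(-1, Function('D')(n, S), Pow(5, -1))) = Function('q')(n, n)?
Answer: 2653641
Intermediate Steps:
Function('q')(K, X) = Mul(3, K)
Function('D')(n, S) = Add(35, Mul(-15, n)) (Function('D')(n, S) = Add(35, Mul(-5, Mul(3, n))) = Add(35, Mul(-15, n)))
Function('z')(p) = Pow(p, 2)
Pow(Add(29, Function('z')(Function('D')(5, -2))), 2) = Pow(Add(29, Pow(Add(35, Mul(-15, 5)), 2)), 2) = Pow(Add(29, Pow(Add(35, -75), 2)), 2) = Pow(Add(29, Pow(-40, 2)), 2) = Pow(Add(29, 1600), 2) = Pow(1629, 2) = 2653641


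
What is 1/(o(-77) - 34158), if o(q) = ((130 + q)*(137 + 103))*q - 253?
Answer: -1/1013851 ≈ -9.8634e-7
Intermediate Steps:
o(q) = -253 + q*(31200 + 240*q) (o(q) = ((130 + q)*240)*q - 253 = (31200 + 240*q)*q - 253 = q*(31200 + 240*q) - 253 = -253 + q*(31200 + 240*q))
1/(o(-77) - 34158) = 1/((-253 + 240*(-77)² + 31200*(-77)) - 34158) = 1/((-253 + 240*5929 - 2402400) - 34158) = 1/((-253 + 1422960 - 2402400) - 34158) = 1/(-979693 - 34158) = 1/(-1013851) = -1/1013851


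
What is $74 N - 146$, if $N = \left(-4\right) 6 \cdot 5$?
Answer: $-9026$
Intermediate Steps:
$N = -120$ ($N = \left(-24\right) 5 = -120$)
$74 N - 146 = 74 \left(-120\right) - 146 = -8880 - 146 = -9026$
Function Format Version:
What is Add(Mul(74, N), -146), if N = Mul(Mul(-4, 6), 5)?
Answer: -9026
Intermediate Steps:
N = -120 (N = Mul(-24, 5) = -120)
Add(Mul(74, N), -146) = Add(Mul(74, -120), -146) = Add(-8880, -146) = -9026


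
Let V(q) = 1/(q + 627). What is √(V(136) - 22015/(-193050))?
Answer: √11122895513730/9819810 ≈ 0.33963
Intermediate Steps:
V(q) = 1/(627 + q)
√(V(136) - 22015/(-193050)) = √(1/(627 + 136) - 22015/(-193050)) = √(1/763 - 22015*(-1/193050)) = √(1/763 + 4403/38610) = √(3398099/29459430) = √11122895513730/9819810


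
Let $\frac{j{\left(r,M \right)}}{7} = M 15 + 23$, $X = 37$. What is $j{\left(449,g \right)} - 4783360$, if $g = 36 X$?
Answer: $-4643339$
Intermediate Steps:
$g = 1332$ ($g = 36 \cdot 37 = 1332$)
$j{\left(r,M \right)} = 161 + 105 M$ ($j{\left(r,M \right)} = 7 \left(M 15 + 23\right) = 7 \left(15 M + 23\right) = 7 \left(23 + 15 M\right) = 161 + 105 M$)
$j{\left(449,g \right)} - 4783360 = \left(161 + 105 \cdot 1332\right) - 4783360 = \left(161 + 139860\right) - 4783360 = 140021 - 4783360 = -4643339$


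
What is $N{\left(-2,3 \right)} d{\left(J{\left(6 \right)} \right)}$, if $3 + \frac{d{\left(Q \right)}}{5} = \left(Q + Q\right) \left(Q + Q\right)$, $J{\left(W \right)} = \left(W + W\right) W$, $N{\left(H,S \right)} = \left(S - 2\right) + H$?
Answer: $-103665$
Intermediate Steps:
$N{\left(H,S \right)} = -2 + H + S$ ($N{\left(H,S \right)} = \left(-2 + S\right) + H = -2 + H + S$)
$J{\left(W \right)} = 2 W^{2}$ ($J{\left(W \right)} = 2 W W = 2 W^{2}$)
$d{\left(Q \right)} = -15 + 20 Q^{2}$ ($d{\left(Q \right)} = -15 + 5 \left(Q + Q\right) \left(Q + Q\right) = -15 + 5 \cdot 2 Q 2 Q = -15 + 5 \cdot 4 Q^{2} = -15 + 20 Q^{2}$)
$N{\left(-2,3 \right)} d{\left(J{\left(6 \right)} \right)} = \left(-2 - 2 + 3\right) \left(-15 + 20 \left(2 \cdot 6^{2}\right)^{2}\right) = - (-15 + 20 \left(2 \cdot 36\right)^{2}) = - (-15 + 20 \cdot 72^{2}) = - (-15 + 20 \cdot 5184) = - (-15 + 103680) = \left(-1\right) 103665 = -103665$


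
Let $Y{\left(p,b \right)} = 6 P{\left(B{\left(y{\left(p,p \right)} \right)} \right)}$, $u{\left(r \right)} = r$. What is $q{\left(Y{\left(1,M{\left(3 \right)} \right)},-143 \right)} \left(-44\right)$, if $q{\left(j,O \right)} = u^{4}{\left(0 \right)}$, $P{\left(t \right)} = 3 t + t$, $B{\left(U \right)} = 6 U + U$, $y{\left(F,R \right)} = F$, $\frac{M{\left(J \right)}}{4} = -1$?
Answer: $0$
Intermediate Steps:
$M{\left(J \right)} = -4$ ($M{\left(J \right)} = 4 \left(-1\right) = -4$)
$B{\left(U \right)} = 7 U$
$P{\left(t \right)} = 4 t$
$Y{\left(p,b \right)} = 168 p$ ($Y{\left(p,b \right)} = 6 \cdot 4 \cdot 7 p = 6 \cdot 28 p = 168 p$)
$q{\left(j,O \right)} = 0$ ($q{\left(j,O \right)} = 0^{4} = 0$)
$q{\left(Y{\left(1,M{\left(3 \right)} \right)},-143 \right)} \left(-44\right) = 0 \left(-44\right) = 0$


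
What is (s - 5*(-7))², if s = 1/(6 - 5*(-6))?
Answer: 1590121/1296 ≈ 1226.9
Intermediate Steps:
s = 1/36 (s = 1/(6 + 30) = 1/36 ≈ 0.027778)
(s - 5*(-7))² = (1/36 - 5*(-7))² = (1/36 + 35)² = (1261/36)² = 1590121/1296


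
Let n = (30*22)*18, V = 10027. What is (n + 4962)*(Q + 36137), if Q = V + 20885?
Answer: 1129239258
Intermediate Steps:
Q = 30912 (Q = 10027 + 20885 = 30912)
n = 11880 (n = 660*18 = 11880)
(n + 4962)*(Q + 36137) = (11880 + 4962)*(30912 + 36137) = 16842*67049 = 1129239258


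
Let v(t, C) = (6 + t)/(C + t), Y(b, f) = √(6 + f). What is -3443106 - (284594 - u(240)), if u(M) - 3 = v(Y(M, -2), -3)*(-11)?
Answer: -3727609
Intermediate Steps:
v(t, C) = (6 + t)/(C + t)
u(M) = 91 (u(M) = 3 + ((6 + √(6 - 2))/(-3 + √(6 - 2)))*(-11) = 3 + ((6 + √4)/(-3 + √4))*(-11) = 3 + ((6 + 2)/(-3 + 2))*(-11) = 3 + (8/(-1))*(-11) = 3 - 1*8*(-11) = 3 - 8*(-11) = 3 + 88 = 91)
-3443106 - (284594 - u(240)) = -3443106 - (284594 - 1*91) = -3443106 - (284594 - 91) = -3443106 - 1*284503 = -3443106 - 284503 = -3727609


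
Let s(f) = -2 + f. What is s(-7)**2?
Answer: 81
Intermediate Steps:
s(-7)**2 = (-2 - 7)**2 = (-9)**2 = 81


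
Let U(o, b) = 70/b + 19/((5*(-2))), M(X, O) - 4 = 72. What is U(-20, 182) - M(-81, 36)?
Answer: -10077/130 ≈ -77.515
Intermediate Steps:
M(X, O) = 76 (M(X, O) = 4 + 72 = 76)
U(o, b) = -19/10 + 70/b (U(o, b) = 70/b + 19/(-10) = 70/b + 19*(-⅒) = 70/b - 19/10 = -19/10 + 70/b)
U(-20, 182) - M(-81, 36) = (-19/10 + 70/182) - 1*76 = (-19/10 + 70*(1/182)) - 76 = (-19/10 + 5/13) - 76 = -197/130 - 76 = -10077/130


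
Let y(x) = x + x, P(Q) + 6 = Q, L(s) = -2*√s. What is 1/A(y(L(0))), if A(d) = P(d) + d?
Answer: -⅙ ≈ -0.16667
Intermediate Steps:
P(Q) = -6 + Q
y(x) = 2*x
A(d) = -6 + 2*d (A(d) = (-6 + d) + d = -6 + 2*d)
1/A(y(L(0))) = 1/(-6 + 2*(2*(-2*√0))) = 1/(-6 + 2*(2*(-2*0))) = 1/(-6 + 2*(2*0)) = 1/(-6 + 2*0) = 1/(-6 + 0) = 1/(-6) = -⅙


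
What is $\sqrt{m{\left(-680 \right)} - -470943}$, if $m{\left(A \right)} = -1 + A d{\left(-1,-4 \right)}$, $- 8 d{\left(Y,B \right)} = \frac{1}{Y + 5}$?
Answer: $\frac{3 \sqrt{209317}}{2} \approx 686.27$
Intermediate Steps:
$d{\left(Y,B \right)} = - \frac{1}{8 \left(5 + Y\right)}$ ($d{\left(Y,B \right)} = - \frac{1}{8 \left(Y + 5\right)} = - \frac{1}{8 \left(5 + Y\right)}$)
$m{\left(A \right)} = -1 - \frac{A}{32}$ ($m{\left(A \right)} = -1 + A \left(- \frac{1}{40 + 8 \left(-1\right)}\right) = -1 + A \left(- \frac{1}{40 - 8}\right) = -1 + A \left(- \frac{1}{32}\right) = -1 - \frac{A}{32}$)
$\sqrt{m{\left(-680 \right)} - -470943} = \sqrt{\left(-1 - - \frac{85}{4}\right) - -470943} = \sqrt{\left(-1 + \frac{85}{4}\right) + 470943} = \sqrt{\frac{81}{4} + 470943} = \sqrt{\frac{1883853}{4}} = \frac{3 \sqrt{209317}}{2}$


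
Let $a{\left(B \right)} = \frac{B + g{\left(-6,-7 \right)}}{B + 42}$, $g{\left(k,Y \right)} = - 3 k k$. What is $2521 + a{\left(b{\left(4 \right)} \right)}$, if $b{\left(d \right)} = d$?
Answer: $\frac{57931}{23} \approx 2518.7$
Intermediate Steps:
$g{\left(k,Y \right)} = - 3 k^{2}$
$a{\left(B \right)} = \frac{-108 + B}{42 + B}$ ($a{\left(B \right)} = \frac{B - 3 \left(-6\right)^{2}}{B + 42} = \frac{B - 108}{42 + B} = \frac{-108 + B}{42 + B}$)
$2521 + a{\left(b{\left(4 \right)} \right)} = 2521 + \frac{-108 + 4}{42 + 4} = 2521 + \frac{1}{46} \left(-104\right) = 2521 - \frac{52}{23} = \frac{57931}{23}$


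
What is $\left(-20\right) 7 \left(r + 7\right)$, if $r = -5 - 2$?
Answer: $0$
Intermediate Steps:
$r = -7$
$\left(-20\right) 7 \left(r + 7\right) = \left(-20\right) 7 \left(-7 + 7\right) = \left(-140\right) 0 = 0$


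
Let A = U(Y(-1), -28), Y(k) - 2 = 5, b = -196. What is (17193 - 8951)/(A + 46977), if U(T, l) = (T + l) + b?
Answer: 4121/23380 ≈ 0.17626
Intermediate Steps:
Y(k) = 7 (Y(k) = 2 + 5 = 7)
U(T, l) = -196 + T + l (U(T, l) = (T + l) - 196 = -196 + T + l)
A = -217 (A = -196 + 7 - 28 = -217)
(17193 - 8951)/(A + 46977) = (17193 - 8951)/(-217 + 46977) = 8242/46760 = 8242*(1/46760) = 4121/23380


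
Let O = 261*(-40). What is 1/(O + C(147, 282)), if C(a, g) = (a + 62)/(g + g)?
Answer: -564/5887951 ≈ -9.5789e-5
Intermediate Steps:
C(a, g) = (62 + a)/(2*g) (C(a, g) = (62 + a)/((2*g)) = (62 + a)*(1/(2*g)) = (62 + a)/(2*g))
O = -10440
1/(O + C(147, 282)) = 1/(-10440 + (½)*(62 + 147)/282) = 1/(-10440 + (½)*(1/282)*209) = 1/(-10440 + 209/564) = 1/(-5887951/564) = -564/5887951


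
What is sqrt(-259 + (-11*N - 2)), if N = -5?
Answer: I*sqrt(206) ≈ 14.353*I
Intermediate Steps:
sqrt(-259 + (-11*N - 2)) = sqrt(-259 + (-11*(-5) - 2)) = sqrt(-259 + (55 - 2)) = sqrt(-259 + 53) = sqrt(-206) = I*sqrt(206)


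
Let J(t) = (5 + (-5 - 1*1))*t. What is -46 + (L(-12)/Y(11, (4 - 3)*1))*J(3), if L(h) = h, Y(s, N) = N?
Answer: -10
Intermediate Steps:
J(t) = -t (J(t) = (5 + (-5 - 1))*t = (5 - 6)*t = -t)
-46 + (L(-12)/Y(11, (4 - 3)*1))*J(3) = -46 + (-12/(4 - 3))*(-1*3) = -46 - 12/1*(-3) = -46 - 12*1*(-3) = -46 - 12*(-3) = -46 + 36 = -10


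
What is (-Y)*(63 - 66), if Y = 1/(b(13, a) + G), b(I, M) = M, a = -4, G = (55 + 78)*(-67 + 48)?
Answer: -3/2531 ≈ -0.0011853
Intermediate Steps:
G = -2527 (G = 133*(-19) = -2527)
Y = -1/2531 (Y = 1/(-4 - 2527) = 1/(-2531) = -1/2531 ≈ -0.00039510)
(-Y)*(63 - 66) = (-1*(-1/2531))*(63 - 66) = (1/2531)*(-3) = -3/2531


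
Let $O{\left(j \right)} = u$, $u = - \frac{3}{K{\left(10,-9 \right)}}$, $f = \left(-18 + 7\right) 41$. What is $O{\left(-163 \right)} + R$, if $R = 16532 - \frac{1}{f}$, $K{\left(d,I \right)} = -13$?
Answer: $\frac{96928482}{5863} \approx 16532.0$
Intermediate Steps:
$f = -451$ ($f = \left(-11\right) 41 = -451$)
$u = \frac{3}{13}$ ($u = - \frac{3}{-13} = \left(-3\right) \left(- \frac{1}{13}\right) = \frac{3}{13} \approx 0.23077$)
$R = \frac{7455933}{451}$ ($R = 16532 - \frac{1}{-451} = 16532 - - \frac{1}{451} = 16532 + \frac{1}{451} = \frac{7455933}{451} \approx 16532.0$)
$O{\left(j \right)} = \frac{3}{13}$
$O{\left(-163 \right)} + R = \frac{3}{13} + \frac{7455933}{451} = \frac{96928482}{5863}$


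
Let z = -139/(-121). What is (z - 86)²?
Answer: 105411289/14641 ≈ 7199.7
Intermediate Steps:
z = 139/121 (z = -139*(-1/121) = 139/121 ≈ 1.1488)
(z - 86)² = (139/121 - 86)² = (-10267/121)² = 105411289/14641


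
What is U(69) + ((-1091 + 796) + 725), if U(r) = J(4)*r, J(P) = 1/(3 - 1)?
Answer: 929/2 ≈ 464.50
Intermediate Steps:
J(P) = ½ (J(P) = 1/2 = ½)
U(r) = r/2
U(69) + ((-1091 + 796) + 725) = (½)*69 + ((-1091 + 796) + 725) = 69/2 + (-295 + 725) = 69/2 + 430 = 929/2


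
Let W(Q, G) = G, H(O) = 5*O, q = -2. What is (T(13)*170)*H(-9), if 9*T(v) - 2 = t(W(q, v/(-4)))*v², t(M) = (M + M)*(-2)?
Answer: -1869150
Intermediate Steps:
t(M) = -4*M (t(M) = (2*M)*(-2) = -4*M)
T(v) = 2/9 + v³/9 (T(v) = 2/9 + ((-4*v/(-4))*v²)/9 = 2/9 + ((-4*v*(-1)/4)*v²)/9 = 2/9 + ((-(-1)*v)*v²)/9 = 2/9 + (v*v²)/9 = 2/9 + v³/9)
(T(13)*170)*H(-9) = ((2/9 + (⅑)*13³)*170)*(5*(-9)) = ((2/9 + (⅑)*2197)*170)*(-45) = ((2/9 + 2197/9)*170)*(-45) = ((733/3)*170)*(-45) = (124610/3)*(-45) = -1869150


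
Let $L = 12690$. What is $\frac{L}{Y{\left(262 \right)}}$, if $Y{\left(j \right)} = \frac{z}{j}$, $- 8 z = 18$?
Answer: $-1477680$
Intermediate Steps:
$z = - \frac{9}{4}$ ($z = \left(- \frac{1}{8}\right) 18 = - \frac{9}{4} \approx -2.25$)
$Y{\left(j \right)} = - \frac{9}{4 j}$
$\frac{L}{Y{\left(262 \right)}} = \frac{12690}{\left(- \frac{9}{4}\right) \frac{1}{262}} = \frac{12690}{- \frac{9}{1048}} = 12690 \left(- \frac{1048}{9}\right) = -1477680$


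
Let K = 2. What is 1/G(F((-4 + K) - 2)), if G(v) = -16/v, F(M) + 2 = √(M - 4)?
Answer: ⅛ - I*√2/8 ≈ 0.125 - 0.17678*I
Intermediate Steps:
F(M) = -2 + √(-4 + M) (F(M) = -2 + √(M - 4) = -2 + √(-4 + M))
1/G(F((-4 + K) - 2)) = 1/(-16/(-2 + √(-4 + ((-4 + 2) - 2)))) = 1/(-16/(-2 + √(-4 + (-2 - 2)))) = 1/(-16/(-2 + √(-4 - 4))) = 1/(-16/(-2 + √(-8))) = 1/(-16/(-2 + 2*I*√2)) = ⅛ - I*√2/8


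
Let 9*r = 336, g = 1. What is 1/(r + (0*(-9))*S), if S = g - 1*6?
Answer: 3/112 ≈ 0.026786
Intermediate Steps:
S = -5 (S = 1 - 1*6 = 1 - 6 = -5)
r = 112/3 (r = (⅑)*336 = 112/3 ≈ 37.333)
1/(r + (0*(-9))*S) = 1/(112/3 + (0*(-9))*(-5)) = 1/(112/3 + 0*(-5)) = 1/(112/3 + 0) = 1/(112/3) = 3/112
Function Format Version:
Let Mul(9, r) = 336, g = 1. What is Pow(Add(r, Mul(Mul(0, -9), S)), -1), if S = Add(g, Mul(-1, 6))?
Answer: Rational(3, 112) ≈ 0.026786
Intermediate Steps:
S = -5 (S = Add(1, Mul(-1, 6)) = Add(1, -6) = -5)
r = Rational(112, 3) (r = Mul(Rational(1, 9), 336) = Rational(112, 3) ≈ 37.333)
Pow(Add(r, Mul(Mul(0, -9), S)), -1) = Pow(Add(Rational(112, 3), Mul(Mul(0, -9), -5)), -1) = Pow(Add(Rational(112, 3), Mul(0, -5)), -1) = Pow(Add(Rational(112, 3), 0), -1) = Pow(Rational(112, 3), -1) = Rational(3, 112)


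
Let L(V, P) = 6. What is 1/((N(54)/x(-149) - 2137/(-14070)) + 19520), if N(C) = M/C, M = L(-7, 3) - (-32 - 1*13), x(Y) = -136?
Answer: 337680/6591562543 ≈ 5.1229e-5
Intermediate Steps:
M = 51 (M = 6 - (-32 - 1*13) = 6 - (-32 - 13) = 6 - 1*(-45) = 6 + 45 = 51)
N(C) = 51/C
1/((N(54)/x(-149) - 2137/(-14070)) + 19520) = 1/(((51/54)/(-136) - 2137/(-14070)) + 19520) = 1/(((51*(1/54))*(-1/136) - 2137*(-1/14070)) + 19520) = 1/(((17/18)*(-1/136) + 2137/14070) + 19520) = 1/((-1/144 + 2137/14070) + 19520) = 1/(48943/337680 + 19520) = 1/(6591562543/337680) = 337680/6591562543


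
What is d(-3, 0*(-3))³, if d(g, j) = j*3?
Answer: 0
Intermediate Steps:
d(g, j) = 3*j
d(-3, 0*(-3))³ = (3*(0*(-3)))³ = (3*0)³ = 0³ = 0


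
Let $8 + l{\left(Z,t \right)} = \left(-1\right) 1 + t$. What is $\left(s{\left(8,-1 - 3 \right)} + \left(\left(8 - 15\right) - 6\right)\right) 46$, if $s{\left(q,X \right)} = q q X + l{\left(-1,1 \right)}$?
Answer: $-12742$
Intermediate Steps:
$l{\left(Z,t \right)} = -9 + t$ ($l{\left(Z,t \right)} = -8 + \left(\left(-1\right) 1 + t\right) = -8 + \left(-1 + t\right) = -9 + t$)
$s{\left(q,X \right)} = -8 + X q^{2}$ ($s{\left(q,X \right)} = q q X + \left(-9 + 1\right) = q^{2} X - 8 = X q^{2} - 8 = -8 + X q^{2}$)
$\left(s{\left(8,-1 - 3 \right)} + \left(\left(8 - 15\right) - 6\right)\right) 46 = \left(\left(-8 + \left(-1 - 3\right) 8^{2}\right) + \left(\left(8 - 15\right) - 6\right)\right) 46 = \left(\left(-8 + \left(-1 - 3\right) 64\right) - 13\right) 46 = \left(\left(-8 - 256\right) - 13\right) 46 = \left(-264 - 13\right) 46 = \left(-277\right) 46 = -12742$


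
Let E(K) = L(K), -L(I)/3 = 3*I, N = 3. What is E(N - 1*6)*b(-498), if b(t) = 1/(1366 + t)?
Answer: 27/868 ≈ 0.031106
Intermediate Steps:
L(I) = -9*I
E(K) = -9*K
E(N - 1*6)*b(-498) = (-9*(3 - 1*6))/(1366 - 498) = -9*(3 - 6)/868 = -9*(-3)*(1/868) = 27*(1/868) = 27/868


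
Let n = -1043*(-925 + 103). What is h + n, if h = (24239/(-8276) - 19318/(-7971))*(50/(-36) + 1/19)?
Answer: 19342645177845229/22561054632 ≈ 8.5735e+5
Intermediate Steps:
n = 857346 (n = -1043*(-822) = 857346)
h = 15233318557/22561054632 (h = (24239*(-1/8276) - 19318*(-1/7971))*(50*(-1/36) + 1*(1/19)) = (-24239/8276 + 19318/7971)*(-25/18 + 1/19) = -33333301/65967996*(-457/342) = 15233318557/22561054632 ≈ 0.67520)
h + n = 15233318557/22561054632 + 857346 = 19342645177845229/22561054632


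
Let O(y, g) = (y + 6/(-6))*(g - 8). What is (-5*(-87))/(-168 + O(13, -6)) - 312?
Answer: -35089/112 ≈ -313.29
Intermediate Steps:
O(y, g) = (-1 + y)*(-8 + g) (O(y, g) = (y + 6*(-⅙))*(-8 + g) = (y - 1)*(-8 + g) = (-1 + y)*(-8 + g))
(-5*(-87))/(-168 + O(13, -6)) - 312 = (-5*(-87))/(-168 + (8 - 1*(-6) - 8*13 - 6*13)) - 312 = 435/(-168 + (8 + 6 - 104 - 78)) - 312 = 435/(-168 - 168) - 312 = 435/(-336) - 312 = 435*(-1/336) - 312 = -145/112 - 312 = -35089/112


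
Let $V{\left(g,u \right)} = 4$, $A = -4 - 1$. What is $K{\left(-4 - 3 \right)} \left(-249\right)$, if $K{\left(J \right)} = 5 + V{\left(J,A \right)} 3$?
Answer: $-4233$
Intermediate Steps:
$A = -5$ ($A = -4 - 1 = -5$)
$K{\left(J \right)} = 17$ ($K{\left(J \right)} = 5 + 4 \cdot 3 = 5 + 12 = 17$)
$K{\left(-4 - 3 \right)} \left(-249\right) = 17 \left(-249\right) = -4233$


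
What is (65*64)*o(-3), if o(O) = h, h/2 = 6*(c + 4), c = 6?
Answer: 499200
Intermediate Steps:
h = 120 (h = 2*(6*(6 + 4)) = 2*(6*10) = 2*60 = 120)
o(O) = 120
(65*64)*o(-3) = (65*64)*120 = 4160*120 = 499200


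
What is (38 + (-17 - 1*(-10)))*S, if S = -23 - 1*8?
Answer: -961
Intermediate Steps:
S = -31 (S = -23 - 8 = -31)
(38 + (-17 - 1*(-10)))*S = (38 + (-17 - 1*(-10)))*(-31) = (38 + (-17 + 10))*(-31) = (38 - 7)*(-31) = 31*(-31) = -961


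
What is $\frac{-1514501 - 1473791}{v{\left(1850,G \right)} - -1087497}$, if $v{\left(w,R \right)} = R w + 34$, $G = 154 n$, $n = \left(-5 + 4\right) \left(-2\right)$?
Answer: $- \frac{2988292}{1657331} \approx -1.8031$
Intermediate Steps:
$n = 2$ ($n = \left(-1\right) \left(-2\right) = 2$)
$G = 308$ ($G = 154 \cdot 2 = 308$)
$v{\left(w,R \right)} = 34 + R w$
$\frac{-1514501 - 1473791}{v{\left(1850,G \right)} - -1087497} = \frac{-1514501 - 1473791}{\left(34 + 308 \cdot 1850\right) - -1087497} = - \frac{2988292}{\left(34 + 569800\right) + \left(-39 + 1087536\right)} = - \frac{2988292}{569834 + 1087497} = - \frac{2988292}{1657331}$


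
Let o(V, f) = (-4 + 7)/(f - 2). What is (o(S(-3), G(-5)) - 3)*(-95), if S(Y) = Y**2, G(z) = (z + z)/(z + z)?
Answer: 570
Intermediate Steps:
G(z) = 1 (G(z) = (2*z)/((2*z)) = (2*z)*(1/(2*z)) = 1)
o(V, f) = 3/(-2 + f)
(o(S(-3), G(-5)) - 3)*(-95) = (3/(-2 + 1) - 3)*(-95) = (3/(-1) - 3)*(-95) = (3*(-1) - 3)*(-95) = (-3 - 3)*(-95) = -6*(-95) = 570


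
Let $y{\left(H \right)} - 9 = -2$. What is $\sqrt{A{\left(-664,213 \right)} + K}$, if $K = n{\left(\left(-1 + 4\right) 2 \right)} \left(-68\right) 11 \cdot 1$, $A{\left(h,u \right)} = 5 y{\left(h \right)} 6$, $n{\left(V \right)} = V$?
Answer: $i \sqrt{4278} \approx 65.406 i$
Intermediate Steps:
$y{\left(H \right)} = 7$ ($y{\left(H \right)} = 9 - 2 = 7$)
$A{\left(h,u \right)} = 210$ ($A{\left(h,u \right)} = 5 \cdot 7 \cdot 6 = 35 \cdot 6 = 210$)
$K = -4488$ ($K = \left(-1 + 4\right) 2 \left(-68\right) 11 \cdot 1 = 3 \cdot 2 \left(-68\right) 11 = 6 \left(-68\right) 11 = \left(-408\right) 11 = -4488$)
$\sqrt{A{\left(-664,213 \right)} + K} = \sqrt{210 - 4488} = \sqrt{-4278} = i \sqrt{4278}$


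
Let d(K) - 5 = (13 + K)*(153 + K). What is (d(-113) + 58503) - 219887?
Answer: -165379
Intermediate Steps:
d(K) = 5 + (13 + K)*(153 + K)
(d(-113) + 58503) - 219887 = ((1994 + (-113)² + 166*(-113)) + 58503) - 219887 = ((1994 + 12769 - 18758) + 58503) - 219887 = (-3995 + 58503) - 219887 = 54508 - 219887 = -165379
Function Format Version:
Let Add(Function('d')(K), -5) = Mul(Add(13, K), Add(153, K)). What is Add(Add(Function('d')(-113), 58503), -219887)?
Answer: -165379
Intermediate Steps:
Function('d')(K) = Add(5, Mul(Add(13, K), Add(153, K)))
Add(Add(Function('d')(-113), 58503), -219887) = Add(Add(Add(1994, Pow(-113, 2), Mul(166, -113)), 58503), -219887) = Add(Add(Add(1994, 12769, -18758), 58503), -219887) = Add(Add(-3995, 58503), -219887) = Add(54508, -219887) = -165379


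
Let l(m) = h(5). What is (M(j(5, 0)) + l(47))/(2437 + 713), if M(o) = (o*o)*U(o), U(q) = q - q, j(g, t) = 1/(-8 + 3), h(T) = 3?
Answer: 1/1050 ≈ 0.00095238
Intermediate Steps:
j(g, t) = -⅕ (j(g, t) = 1/(-5) = -⅕)
l(m) = 3
U(q) = 0
M(o) = 0 (M(o) = (o*o)*0 = o²*0 = 0)
(M(j(5, 0)) + l(47))/(2437 + 713) = (0 + 3)/(2437 + 713) = 3/3150 = 3*(1/3150) = 1/1050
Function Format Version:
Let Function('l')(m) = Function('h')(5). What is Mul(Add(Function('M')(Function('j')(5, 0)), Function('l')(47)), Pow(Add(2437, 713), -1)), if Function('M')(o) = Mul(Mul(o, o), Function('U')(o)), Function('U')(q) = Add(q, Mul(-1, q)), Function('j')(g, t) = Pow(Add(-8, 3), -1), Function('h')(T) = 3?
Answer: Rational(1, 1050) ≈ 0.00095238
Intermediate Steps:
Function('j')(g, t) = Rational(-1, 5) (Function('j')(g, t) = Pow(-5, -1) = Rational(-1, 5))
Function('l')(m) = 3
Function('U')(q) = 0
Function('M')(o) = 0 (Function('M')(o) = Mul(Mul(o, o), 0) = Mul(Pow(o, 2), 0) = 0)
Mul(Add(Function('M')(Function('j')(5, 0)), Function('l')(47)), Pow(Add(2437, 713), -1)) = Mul(Add(0, 3), Pow(Add(2437, 713), -1)) = Mul(3, Pow(3150, -1)) = Mul(3, Rational(1, 3150)) = Rational(1, 1050)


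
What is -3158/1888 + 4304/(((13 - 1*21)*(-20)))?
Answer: 119073/4720 ≈ 25.227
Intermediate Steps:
-3158/1888 + 4304/(((13 - 1*21)*(-20))) = -3158*1/1888 + 4304/(((13 - 21)*(-20))) = -1579/944 + 4304/((-8*(-20))) = -1579/944 + 4304/160 = -1579/944 + 4304*(1/160) = -1579/944 + 269/10 = 119073/4720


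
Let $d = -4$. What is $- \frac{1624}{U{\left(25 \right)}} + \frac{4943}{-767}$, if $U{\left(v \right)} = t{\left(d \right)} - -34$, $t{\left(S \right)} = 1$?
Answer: $- \frac{202659}{3835} \approx -52.845$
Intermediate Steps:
$U{\left(v \right)} = 35$ ($U{\left(v \right)} = 1 - -34 = 1 + 34 = 35$)
$- \frac{1624}{U{\left(25 \right)}} + \frac{4943}{-767} = - \frac{1624}{35} + \frac{4943}{-767} = \left(-1624\right) \frac{1}{35} + 4943 \left(- \frac{1}{767}\right) = - \frac{232}{5} - \frac{4943}{767} = - \frac{202659}{3835}$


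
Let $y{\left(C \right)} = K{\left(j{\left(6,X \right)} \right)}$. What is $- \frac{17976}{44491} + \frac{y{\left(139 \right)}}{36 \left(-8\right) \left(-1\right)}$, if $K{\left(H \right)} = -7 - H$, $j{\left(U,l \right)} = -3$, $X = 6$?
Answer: $- \frac{1338763}{3203352} \approx -0.41793$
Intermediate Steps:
$y{\left(C \right)} = -4$ ($y{\left(C \right)} = -7 - -3 = -7 + 3 = -4$)
$- \frac{17976}{44491} + \frac{y{\left(139 \right)}}{36 \left(-8\right) \left(-1\right)} = - \frac{17976}{44491} - \frac{4}{36 \left(-8\right) \left(-1\right)} = \left(-17976\right) \frac{1}{44491} - \frac{4}{\left(-288\right) \left(-1\right)} = - \frac{17976}{44491} - \frac{4}{288} = - \frac{17976}{44491} - \frac{1}{72} = - \frac{1338763}{3203352}$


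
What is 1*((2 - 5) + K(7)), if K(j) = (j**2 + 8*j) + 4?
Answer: 106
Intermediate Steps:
K(j) = 4 + j**2 + 8*j
1*((2 - 5) + K(7)) = 1*((2 - 5) + (4 + 7**2 + 8*7)) = 1*(-3 + (4 + 49 + 56)) = 1*(-3 + 109) = 1*106 = 106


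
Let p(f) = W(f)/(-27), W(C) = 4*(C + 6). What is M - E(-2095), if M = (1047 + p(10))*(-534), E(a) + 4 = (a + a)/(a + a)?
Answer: -5020463/9 ≈ -5.5783e+5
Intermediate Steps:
W(C) = 24 + 4*C (W(C) = 4*(6 + C) = 24 + 4*C)
E(a) = -3 (E(a) = -4 + (a + a)/(a + a) = -4 + (2*a)/((2*a)) = -4 + (2*a)*(1/(2*a)) = -4 + 1 = -3)
p(f) = -8/9 - 4*f/27 (p(f) = (24 + 4*f)/(-27) = (24 + 4*f)*(-1/27) = -8/9 - 4*f/27)
M = -5020490/9 (M = (1047 + (-8/9 - 4/27*10))*(-534) = (1047 + (-8/9 - 40/27))*(-534) = (1047 - 64/27)*(-534) = (28205/27)*(-534) = -5020490/9 ≈ -5.5783e+5)
M - E(-2095) = -5020490/9 - 1*(-3) = -5020490/9 + 3 = -5020463/9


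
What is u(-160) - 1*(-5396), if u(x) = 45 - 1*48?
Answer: 5393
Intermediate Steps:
u(x) = -3 (u(x) = 45 - 48 = -3)
u(-160) - 1*(-5396) = -3 - 1*(-5396) = -3 + 5396 = 5393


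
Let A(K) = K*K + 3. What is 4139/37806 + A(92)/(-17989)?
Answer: -245646931/680092134 ≈ -0.36120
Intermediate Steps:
A(K) = 3 + K² (A(K) = K² + 3 = 3 + K²)
4139/37806 + A(92)/(-17989) = 4139/37806 + (3 + 92²)/(-17989) = 4139*(1/37806) + (3 + 8464)*(-1/17989) = 4139/37806 + 8467*(-1/17989) = 4139/37806 - 8467/17989 = -245646931/680092134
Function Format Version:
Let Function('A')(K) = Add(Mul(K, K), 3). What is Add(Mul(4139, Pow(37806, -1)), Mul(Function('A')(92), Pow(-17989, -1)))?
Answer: Rational(-245646931, 680092134) ≈ -0.36120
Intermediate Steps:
Function('A')(K) = Add(3, Pow(K, 2)) (Function('A')(K) = Add(Pow(K, 2), 3) = Add(3, Pow(K, 2)))
Add(Mul(4139, Pow(37806, -1)), Mul(Function('A')(92), Pow(-17989, -1))) = Add(Mul(4139, Pow(37806, -1)), Mul(Add(3, Pow(92, 2)), Pow(-17989, -1))) = Add(Mul(4139, Rational(1, 37806)), Mul(Add(3, 8464), Rational(-1, 17989))) = Add(Rational(4139, 37806), Mul(8467, Rational(-1, 17989))) = Add(Rational(4139, 37806), Rational(-8467, 17989)) = Rational(-245646931, 680092134)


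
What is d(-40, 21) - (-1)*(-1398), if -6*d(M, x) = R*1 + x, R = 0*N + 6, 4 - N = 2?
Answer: -2805/2 ≈ -1402.5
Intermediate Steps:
N = 2 (N = 4 - 1*2 = 4 - 2 = 2)
R = 6 (R = 0*2 + 6 = 0 + 6 = 6)
d(M, x) = -1 - x/6 (d(M, x) = -(6*1 + x)/6 = -(6 + x)/6 = -1 - x/6)
d(-40, 21) - (-1)*(-1398) = (-1 - 1/6*21) - (-1)*(-1398) = (-1 - 7/2) - 1*1398 = -9/2 - 1398 = -2805/2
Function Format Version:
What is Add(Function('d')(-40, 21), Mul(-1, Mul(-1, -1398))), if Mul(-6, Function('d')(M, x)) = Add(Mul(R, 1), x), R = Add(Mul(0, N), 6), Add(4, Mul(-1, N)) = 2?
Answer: Rational(-2805, 2) ≈ -1402.5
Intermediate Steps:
N = 2 (N = Add(4, Mul(-1, 2)) = Add(4, -2) = 2)
R = 6 (R = Add(Mul(0, 2), 6) = Add(0, 6) = 6)
Function('d')(M, x) = Add(-1, Mul(Rational(-1, 6), x)) (Function('d')(M, x) = Mul(Rational(-1, 6), Add(Mul(6, 1), x)) = Mul(Rational(-1, 6), Add(6, x)) = Add(-1, Mul(Rational(-1, 6), x)))
Add(Function('d')(-40, 21), Mul(-1, Mul(-1, -1398))) = Add(Add(-1, Mul(Rational(-1, 6), 21)), Mul(-1, Mul(-1, -1398))) = Add(Add(-1, Rational(-7, 2)), Mul(-1, 1398)) = Add(Rational(-9, 2), -1398) = Rational(-2805, 2)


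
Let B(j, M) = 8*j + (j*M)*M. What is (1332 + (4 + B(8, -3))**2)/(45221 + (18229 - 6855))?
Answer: 20932/56595 ≈ 0.36986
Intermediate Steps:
B(j, M) = 8*j + j*M**2 (B(j, M) = 8*j + (M*j)*M = 8*j + j*M**2)
(1332 + (4 + B(8, -3))**2)/(45221 + (18229 - 6855)) = (1332 + (4 + 8*(8 + (-3)**2))**2)/(45221 + (18229 - 6855)) = (1332 + (4 + 8*(8 + 9))**2)/(45221 + 11374) = (1332 + (4 + 8*17)**2)/56595 = (1332 + (4 + 136)**2)*(1/56595) = (1332 + 140**2)*(1/56595) = (1332 + 19600)*(1/56595) = 20932*(1/56595) = 20932/56595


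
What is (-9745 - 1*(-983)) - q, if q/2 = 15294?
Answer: -39350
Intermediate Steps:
q = 30588 (q = 2*15294 = 30588)
(-9745 - 1*(-983)) - q = (-9745 - 1*(-983)) - 1*30588 = (-9745 + 983) - 30588 = -8762 - 30588 = -39350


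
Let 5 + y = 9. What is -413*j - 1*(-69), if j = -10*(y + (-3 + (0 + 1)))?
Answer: 8329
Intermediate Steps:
y = 4 (y = -5 + 9 = 4)
j = -20 (j = -10*(4 + (-3 + (0 + 1))) = -10*(4 + (-3 + 1)) = -10*(4 - 2) = -10*2 = -20)
-413*j - 1*(-69) = -413*(-20) - 1*(-69) = 8260 + 69 = 8329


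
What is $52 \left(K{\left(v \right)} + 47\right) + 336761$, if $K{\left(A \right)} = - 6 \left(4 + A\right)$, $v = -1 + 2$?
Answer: $337645$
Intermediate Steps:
$v = 1$
$K{\left(A \right)} = -24 - 6 A$ ($K{\left(A \right)} = - (24 + 6 A) = -24 - 6 A$)
$52 \left(K{\left(v \right)} + 47\right) + 336761 = 52 \left(\left(-24 - 6\right) + 47\right) + 336761 = 52 \left(-30 + 47\right) + 336761 = 52 \cdot 17 + 336761 = 884 + 336761 = 337645$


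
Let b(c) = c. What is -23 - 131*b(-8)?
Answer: 1025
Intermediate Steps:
-23 - 131*b(-8) = -23 - 131*(-8) = -23 + 1048 = 1025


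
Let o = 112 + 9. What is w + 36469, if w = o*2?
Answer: 36711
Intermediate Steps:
o = 121
w = 242 (w = 121*2 = 242)
w + 36469 = 242 + 36469 = 36711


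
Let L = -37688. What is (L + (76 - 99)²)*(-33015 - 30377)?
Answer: 2355583328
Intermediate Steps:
(L + (76 - 99)²)*(-33015 - 30377) = (-37688 + (76 - 99)²)*(-33015 - 30377) = (-37688 + (-23)²)*(-63392) = (-37688 + 529)*(-63392) = -37159*(-63392) = 2355583328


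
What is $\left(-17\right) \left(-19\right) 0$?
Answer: $0$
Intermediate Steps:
$\left(-17\right) \left(-19\right) 0 = 323 \cdot 0 = 0$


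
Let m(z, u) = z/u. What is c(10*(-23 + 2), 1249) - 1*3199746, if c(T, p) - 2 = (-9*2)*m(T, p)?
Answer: -3996476476/1249 ≈ -3.1997e+6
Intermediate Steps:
c(T, p) = 2 - 18*T/p (c(T, p) = 2 + (-9*2)*(T/p) = 2 - 18*T/p)
c(10*(-23 + 2), 1249) - 1*3199746 = (2 - 18*10*(-23 + 2)/1249) - 1*3199746 = (2 - 18*10*(-21)*1/1249) - 3199746 = (2 - 18*(-210)*1/1249) - 3199746 = (2 + 3780/1249) - 3199746 = 6278/1249 - 3199746 = -3996476476/1249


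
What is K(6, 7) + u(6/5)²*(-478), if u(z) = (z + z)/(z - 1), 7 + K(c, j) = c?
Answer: -68833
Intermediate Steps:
K(c, j) = -7 + c
u(z) = 2*z/(-1 + z) (u(z) = (2*z)/(-1 + z) = 2*z/(-1 + z))
K(6, 7) + u(6/5)²*(-478) = (-7 + 6) + (2*(6/5)/(-1 + 6/5))²*(-478) = -1 + (2*(6*(⅕))/(-1 + 6*(⅕)))²*(-478) = -1 + (2*(6/5)/(-1 + 6/5))²*(-478) = -1 + (2*(6/5)/(⅕))²*(-478) = -1 + (2*(6/5)*5)²*(-478) = -1 + 12²*(-478) = -1 + 144*(-478) = -1 - 68832 = -68833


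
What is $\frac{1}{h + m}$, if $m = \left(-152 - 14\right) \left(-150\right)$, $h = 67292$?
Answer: $\frac{1}{92192} \approx 1.0847 \cdot 10^{-5}$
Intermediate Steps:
$m = 24900$ ($m = \left(-166\right) \left(-150\right) = 24900$)
$\frac{1}{h + m} = \frac{1}{67292 + 24900} = \frac{1}{92192}$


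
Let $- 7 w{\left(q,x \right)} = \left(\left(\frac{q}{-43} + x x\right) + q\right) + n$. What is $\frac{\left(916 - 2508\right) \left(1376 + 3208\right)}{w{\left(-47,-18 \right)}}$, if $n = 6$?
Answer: $\frac{91525672}{509} \approx 1.7981 \cdot 10^{5}$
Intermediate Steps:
$w{\left(q,x \right)} = - \frac{6}{7} - \frac{6 q}{43} - \frac{x^{2}}{7}$ ($w{\left(q,x \right)} = - \frac{\left(\left(\frac{q}{-43} + x x\right) + q\right) + 6}{7} = - \frac{\left(\left(- \frac{q}{43} + x^{2}\right) + q\right) + 6}{7} = - \frac{\left(\left(x^{2} - \frac{q}{43}\right) + q\right) + 6}{7} = - \frac{\left(x^{2} + \frac{42 q}{43}\right) + 6}{7} = - \frac{6 + x^{2} + \frac{42 q}{43}}{7} = - \frac{6}{7} - \frac{6 q}{43} - \frac{x^{2}}{7}$)
$\frac{\left(916 - 2508\right) \left(1376 + 3208\right)}{w{\left(-47,-18 \right)}} = \frac{\left(916 - 2508\right) \left(1376 + 3208\right)}{- \frac{6}{7} - - \frac{282}{43} - \frac{\left(-18\right)^{2}}{7}} = \frac{\left(-1592\right) 4584}{- \frac{6}{7} + \frac{282}{43} - \frac{324}{7}} = - \frac{7297728}{- \frac{6}{7} + \frac{282}{43} - \frac{324}{7}} = - \frac{7297728}{- \frac{12216}{301}} = \left(-7297728\right) \left(- \frac{301}{12216}\right) = \frac{91525672}{509}$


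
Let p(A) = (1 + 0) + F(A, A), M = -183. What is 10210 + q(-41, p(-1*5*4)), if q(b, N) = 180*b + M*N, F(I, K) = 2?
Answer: 2281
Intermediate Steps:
p(A) = 3 (p(A) = (1 + 0) + 2 = 1 + 2 = 3)
q(b, N) = -183*N + 180*b (q(b, N) = 180*b - 183*N = -183*N + 180*b)
10210 + q(-41, p(-1*5*4)) = 10210 + (-183*3 + 180*(-41)) = 10210 + (-549 - 7380) = 10210 - 7929 = 2281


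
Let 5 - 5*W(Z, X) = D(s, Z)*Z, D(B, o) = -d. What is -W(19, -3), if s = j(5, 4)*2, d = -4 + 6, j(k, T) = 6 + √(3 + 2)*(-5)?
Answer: -43/5 ≈ -8.6000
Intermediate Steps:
j(k, T) = 6 - 5*√5 (j(k, T) = 6 + √5*(-5) = 6 - 5*√5)
d = 2
s = 12 - 10*√5 (s = (6 - 5*√5)*2 = 12 - 10*√5 ≈ -10.361)
D(B, o) = -2 (D(B, o) = -1*2 = -2)
W(Z, X) = 1 + 2*Z/5 (W(Z, X) = 1 - (-2)*Z/5 = 1 + 2*Z/5)
-W(19, -3) = -(1 + (⅖)*19) = -(1 + 38/5) = -1*43/5 = -43/5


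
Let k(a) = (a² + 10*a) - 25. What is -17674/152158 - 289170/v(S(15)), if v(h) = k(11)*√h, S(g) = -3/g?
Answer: -8837/76079 + 144585*I*√5/103 ≈ -0.11616 + 3138.9*I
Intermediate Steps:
k(a) = -25 + a² + 10*a
v(h) = 206*√h (v(h) = (-25 + 11² + 10*11)*√h = (-25 + 121 + 110)*√h = 206*√h)
-17674/152158 - 289170/v(S(15)) = -17674/152158 - 289170*(-I*√5/206) = -17674*1/152158 - 289170*(-I*√5/206) = -8837/76079 - 289170*(-I*√5/206) = -8837/76079 - (-144585)*I*√5/103 = -8837/76079 + 144585*I*√5/103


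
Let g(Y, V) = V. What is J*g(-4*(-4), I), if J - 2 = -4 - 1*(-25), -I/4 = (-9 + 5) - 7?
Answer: 1012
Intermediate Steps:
I = 44 (I = -4*((-9 + 5) - 7) = -4*(-4 - 7) = -4*(-11) = 44)
J = 23 (J = 2 + (-4 - 1*(-25)) = 2 + (-4 + 25) = 2 + 21 = 23)
J*g(-4*(-4), I) = 23*44 = 1012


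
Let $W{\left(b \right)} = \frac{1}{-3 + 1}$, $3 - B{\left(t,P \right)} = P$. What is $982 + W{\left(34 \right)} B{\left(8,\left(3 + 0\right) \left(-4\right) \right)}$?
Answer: $\frac{1949}{2} \approx 974.5$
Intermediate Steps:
$B{\left(t,P \right)} = 3 - P$
$W{\left(b \right)} = - \frac{1}{2}$ ($W{\left(b \right)} = \frac{1}{-2} = - \frac{1}{2}$)
$982 + W{\left(34 \right)} B{\left(8,\left(3 + 0\right) \left(-4\right) \right)} = 982 - \frac{3 - \left(3 + 0\right) \left(-4\right)}{2} = 982 - \frac{3 - 3 \left(-4\right)}{2} = 982 - \frac{3 - -12}{2} = 982 - \frac{3 + 12}{2} = 982 - \frac{15}{2} = \frac{1949}{2}$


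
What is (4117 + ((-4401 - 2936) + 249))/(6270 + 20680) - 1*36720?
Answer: -989606971/26950 ≈ -36720.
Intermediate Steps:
(4117 + ((-4401 - 2936) + 249))/(6270 + 20680) - 1*36720 = (4117 + (-7337 + 249))/26950 - 36720 = (4117 - 7088)*(1/26950) - 36720 = -2971*1/26950 - 36720 = -2971/26950 - 36720 = -989606971/26950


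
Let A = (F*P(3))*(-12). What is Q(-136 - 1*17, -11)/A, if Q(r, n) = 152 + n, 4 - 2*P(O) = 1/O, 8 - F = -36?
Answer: -141/968 ≈ -0.14566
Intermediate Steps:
F = 44 (F = 8 - 1*(-36) = 8 + 36 = 44)
P(O) = 2 - 1/(2*O)
A = -968 (A = (44*(2 - 1/2/3))*(-12) = (44*(2 - 1/2*1/3))*(-12) = (44*(2 - 1/6))*(-12) = (44*(11/6))*(-12) = (242/3)*(-12) = -968)
Q(-136 - 1*17, -11)/A = (152 - 11)/(-968) = 141*(-1/968) = -141/968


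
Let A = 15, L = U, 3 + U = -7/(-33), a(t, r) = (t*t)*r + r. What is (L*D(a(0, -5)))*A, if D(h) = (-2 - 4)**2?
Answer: -16560/11 ≈ -1505.5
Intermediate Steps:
a(t, r) = r + r*t**2 (a(t, r) = t**2*r + r = r*t**2 + r = r + r*t**2)
U = -92/33 (U = -3 - 7/(-33) = -3 - 7*(-1/33) = -3 + 7/33 = -92/33 ≈ -2.7879)
D(h) = 36 (D(h) = (-6)**2 = 36)
L = -92/33 ≈ -2.7879
(L*D(a(0, -5)))*A = -92/33*36*15 = -1104/11*15 = -16560/11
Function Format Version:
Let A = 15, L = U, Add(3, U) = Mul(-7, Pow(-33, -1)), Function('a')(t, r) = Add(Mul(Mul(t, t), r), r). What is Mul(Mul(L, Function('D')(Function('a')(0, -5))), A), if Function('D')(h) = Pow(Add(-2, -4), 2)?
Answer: Rational(-16560, 11) ≈ -1505.5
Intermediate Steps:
Function('a')(t, r) = Add(r, Mul(r, Pow(t, 2))) (Function('a')(t, r) = Add(Mul(Pow(t, 2), r), r) = Add(Mul(r, Pow(t, 2)), r) = Add(r, Mul(r, Pow(t, 2))))
U = Rational(-92, 33) (U = Add(-3, Mul(-7, Pow(-33, -1))) = Add(-3, Mul(-7, Rational(-1, 33))) = Add(-3, Rational(7, 33)) = Rational(-92, 33) ≈ -2.7879)
Function('D')(h) = 36 (Function('D')(h) = Pow(-6, 2) = 36)
L = Rational(-92, 33) ≈ -2.7879
Mul(Mul(L, Function('D')(Function('a')(0, -5))), A) = Mul(Mul(Rational(-92, 33), 36), 15) = Mul(Rational(-1104, 11), 15) = Rational(-16560, 11)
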